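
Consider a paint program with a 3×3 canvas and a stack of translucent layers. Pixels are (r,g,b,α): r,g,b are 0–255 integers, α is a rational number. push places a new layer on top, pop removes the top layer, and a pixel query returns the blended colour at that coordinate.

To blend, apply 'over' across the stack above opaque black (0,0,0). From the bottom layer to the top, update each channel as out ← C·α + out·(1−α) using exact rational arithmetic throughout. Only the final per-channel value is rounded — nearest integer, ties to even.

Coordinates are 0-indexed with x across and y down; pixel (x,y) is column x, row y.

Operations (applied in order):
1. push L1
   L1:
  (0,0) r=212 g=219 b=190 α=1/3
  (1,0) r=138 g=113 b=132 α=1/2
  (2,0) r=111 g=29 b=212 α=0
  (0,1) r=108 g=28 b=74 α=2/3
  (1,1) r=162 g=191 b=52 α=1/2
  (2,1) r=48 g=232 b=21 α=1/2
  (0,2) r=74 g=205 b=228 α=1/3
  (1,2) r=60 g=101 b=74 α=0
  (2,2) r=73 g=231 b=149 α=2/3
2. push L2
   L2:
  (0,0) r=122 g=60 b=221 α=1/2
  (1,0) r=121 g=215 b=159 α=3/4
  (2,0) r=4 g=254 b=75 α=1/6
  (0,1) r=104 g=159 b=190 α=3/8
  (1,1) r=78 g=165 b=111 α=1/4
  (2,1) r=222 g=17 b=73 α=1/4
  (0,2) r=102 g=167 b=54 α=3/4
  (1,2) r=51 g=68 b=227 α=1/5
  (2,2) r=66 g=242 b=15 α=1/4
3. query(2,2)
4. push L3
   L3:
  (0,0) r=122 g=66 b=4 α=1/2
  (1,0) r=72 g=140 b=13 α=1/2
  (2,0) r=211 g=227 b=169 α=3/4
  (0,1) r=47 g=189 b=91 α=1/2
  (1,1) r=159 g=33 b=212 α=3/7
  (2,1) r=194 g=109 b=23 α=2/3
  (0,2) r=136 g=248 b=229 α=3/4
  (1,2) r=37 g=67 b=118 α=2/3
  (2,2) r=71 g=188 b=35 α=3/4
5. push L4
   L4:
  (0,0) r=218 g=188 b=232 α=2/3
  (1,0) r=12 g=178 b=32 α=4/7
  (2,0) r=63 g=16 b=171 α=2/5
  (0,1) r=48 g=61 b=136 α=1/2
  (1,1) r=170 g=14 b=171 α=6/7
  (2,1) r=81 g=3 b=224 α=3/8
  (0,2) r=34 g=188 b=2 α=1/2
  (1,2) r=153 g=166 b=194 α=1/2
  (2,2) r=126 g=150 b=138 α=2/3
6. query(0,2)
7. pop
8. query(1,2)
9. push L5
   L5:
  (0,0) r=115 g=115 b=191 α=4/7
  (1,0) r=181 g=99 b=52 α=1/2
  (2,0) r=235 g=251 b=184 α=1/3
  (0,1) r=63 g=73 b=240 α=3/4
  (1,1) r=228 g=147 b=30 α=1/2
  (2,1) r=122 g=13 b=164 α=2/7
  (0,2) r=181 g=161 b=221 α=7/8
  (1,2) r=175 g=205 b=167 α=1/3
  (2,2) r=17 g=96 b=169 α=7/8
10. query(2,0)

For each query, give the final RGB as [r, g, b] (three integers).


query (2,2) [L1,L2] — begin 0,0,0
+L1 (α=2/3) → [146/3, 154, 298/3]
+L2 (α=1/4) → [53, 176, 313/4]
rounded: [53, 176, 78]

at x=0,y=2 over L1,L2,L3,L4:
L1 α=1/3: [74/3, 205/3, 76]
L2 α=3/4: [248/3, 427/3, 119/2]
L3 α=3/4: [368/3, 2659/12, 1493/8]
L4 α=1/2: [235/3, 4915/24, 1509/16]
rounded: [78, 205, 94]

query (1,2) [L1,L2,L3] — begin 0,0,0
L1 α=0: [0, 0, 0]
L2 α=1/5: [51/5, 68/5, 227/5]
L3 α=2/3: [421/15, 246/5, 469/5]
→ [28, 49, 94]

(2,0) stack=L1,L2,L3,L5; from [0,0,0]:
+L1 (α=0) → [0, 0, 0]
+L2 (α=1/6) → [2/3, 127/3, 25/2]
+L3 (α=3/4) → [1901/12, 1085/6, 1039/8]
+L5 (α=1/3) → [3311/18, 1838/9, 1775/12]
→ [184, 204, 148]


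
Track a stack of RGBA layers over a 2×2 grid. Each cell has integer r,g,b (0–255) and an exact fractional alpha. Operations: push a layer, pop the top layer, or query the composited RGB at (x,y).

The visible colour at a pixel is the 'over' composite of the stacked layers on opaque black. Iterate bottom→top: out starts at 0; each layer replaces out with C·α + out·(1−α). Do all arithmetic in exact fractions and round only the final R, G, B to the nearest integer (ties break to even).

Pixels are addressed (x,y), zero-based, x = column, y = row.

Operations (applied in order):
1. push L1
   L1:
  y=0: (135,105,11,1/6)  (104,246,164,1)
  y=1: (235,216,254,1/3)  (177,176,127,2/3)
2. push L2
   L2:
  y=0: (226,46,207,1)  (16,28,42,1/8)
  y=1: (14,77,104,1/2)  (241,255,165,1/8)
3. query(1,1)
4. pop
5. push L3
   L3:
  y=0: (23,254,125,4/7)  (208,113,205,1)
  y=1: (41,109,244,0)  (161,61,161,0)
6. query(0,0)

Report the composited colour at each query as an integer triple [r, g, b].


at x=1,y=1 over L1,L2:
+L1 (α=2/3) → [118, 352/3, 254/3]
+L2 (α=1/8) → [1067/8, 3229/24, 2273/24]
= [133, 135, 95]

(0,0) stack=L1,L3; from [0,0,0]:
+L1 (α=1/6) → [45/2, 35/2, 11/6]
+L3 (α=4/7) → [319/14, 2137/14, 1011/14]
→ [23, 153, 72]


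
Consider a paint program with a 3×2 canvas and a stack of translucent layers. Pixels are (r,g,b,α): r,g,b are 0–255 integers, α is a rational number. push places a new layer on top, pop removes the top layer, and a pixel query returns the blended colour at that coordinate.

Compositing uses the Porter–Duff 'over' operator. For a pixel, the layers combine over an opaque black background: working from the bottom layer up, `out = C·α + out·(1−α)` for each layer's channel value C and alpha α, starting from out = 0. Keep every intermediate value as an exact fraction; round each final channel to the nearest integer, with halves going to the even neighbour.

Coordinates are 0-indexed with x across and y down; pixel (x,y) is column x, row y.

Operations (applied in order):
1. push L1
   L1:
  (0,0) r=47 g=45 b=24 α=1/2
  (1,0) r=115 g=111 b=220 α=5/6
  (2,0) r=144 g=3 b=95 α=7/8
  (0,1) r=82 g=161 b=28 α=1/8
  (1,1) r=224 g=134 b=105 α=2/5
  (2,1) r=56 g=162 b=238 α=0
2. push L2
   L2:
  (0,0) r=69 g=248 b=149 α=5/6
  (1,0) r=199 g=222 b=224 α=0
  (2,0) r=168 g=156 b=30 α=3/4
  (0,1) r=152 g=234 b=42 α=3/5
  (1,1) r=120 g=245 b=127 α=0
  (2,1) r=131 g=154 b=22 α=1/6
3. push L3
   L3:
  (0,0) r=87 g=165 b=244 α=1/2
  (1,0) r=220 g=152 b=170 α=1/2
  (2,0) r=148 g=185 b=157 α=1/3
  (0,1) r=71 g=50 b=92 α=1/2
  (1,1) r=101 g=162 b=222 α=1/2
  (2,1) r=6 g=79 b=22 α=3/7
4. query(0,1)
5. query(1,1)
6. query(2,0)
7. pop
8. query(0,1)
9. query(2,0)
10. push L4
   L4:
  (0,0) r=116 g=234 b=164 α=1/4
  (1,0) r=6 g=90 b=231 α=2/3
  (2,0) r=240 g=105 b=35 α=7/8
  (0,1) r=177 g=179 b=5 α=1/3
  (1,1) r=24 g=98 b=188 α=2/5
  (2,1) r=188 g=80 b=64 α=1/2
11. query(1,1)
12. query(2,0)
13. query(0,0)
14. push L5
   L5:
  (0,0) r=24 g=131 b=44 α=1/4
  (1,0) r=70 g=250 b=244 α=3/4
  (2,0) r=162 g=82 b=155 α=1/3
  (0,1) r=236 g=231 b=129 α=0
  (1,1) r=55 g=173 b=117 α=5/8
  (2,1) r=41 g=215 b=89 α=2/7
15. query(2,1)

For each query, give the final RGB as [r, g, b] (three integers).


query (0,1) [L1,L2,L3] — begin 0,0,0
+L1 (α=1/8) → [41/4, 161/8, 7/2]
+L2 (α=3/5) → [953/10, 2969/20, 133/5]
+L3 (α=1/2) → [1663/20, 3969/40, 593/10]
rounded: [83, 99, 59]

at x=1,y=1 over L1,L2,L3:
+L1 (α=2/5) → [448/5, 268/5, 42]
+L2 (α=0) → [448/5, 268/5, 42]
+L3 (α=1/2) → [953/10, 539/5, 132]
= [95, 108, 132]

query (2,0) [L1,L2,L3] — begin 0,0,0
L1 α=7/8: [126, 21/8, 665/8]
L2 α=3/4: [315/2, 3765/32, 1385/32]
L3 α=1/3: [463/3, 6725/48, 1299/16]
= [154, 140, 81]

query (0,1) [L1,L2] — begin 0,0,0
+L1 (α=1/8) → [41/4, 161/8, 7/2]
+L2 (α=3/5) → [953/10, 2969/20, 133/5]
= [95, 148, 27]

at x=2,y=0 over L1,L2:
L1 α=7/8: [126, 21/8, 665/8]
L2 α=3/4: [315/2, 3765/32, 1385/32]
→ [158, 118, 43]

(1,1) stack=L1,L2,L4; from [0,0,0]:
after L1 α=2/5: [448/5, 268/5, 42]
after L2 α=0: [448/5, 268/5, 42]
after L4 α=2/5: [1584/25, 1784/25, 502/5]
→ [63, 71, 100]

(2,0) stack=L1,L2,L4; from [0,0,0]:
L1 α=7/8: [126, 21/8, 665/8]
L2 α=3/4: [315/2, 3765/32, 1385/32]
L4 α=7/8: [3675/16, 27285/256, 9225/256]
→ [230, 107, 36]

query (0,0) [L1,L2,L4] — begin 0,0,0
after L1 α=1/2: [47/2, 45/2, 12]
after L2 α=5/6: [737/12, 2525/12, 757/6]
after L4 α=1/4: [1201/16, 3461/16, 1085/8]
= [75, 216, 136]

at x=2,y=1 over L1,L2,L4,L5:
L1 α=0: [0, 0, 0]
L2 α=1/6: [131/6, 77/3, 11/3]
L4 α=1/2: [1259/12, 317/6, 203/6]
L5 α=2/7: [7279/84, 595/6, 2083/42]
rounded: [87, 99, 50]


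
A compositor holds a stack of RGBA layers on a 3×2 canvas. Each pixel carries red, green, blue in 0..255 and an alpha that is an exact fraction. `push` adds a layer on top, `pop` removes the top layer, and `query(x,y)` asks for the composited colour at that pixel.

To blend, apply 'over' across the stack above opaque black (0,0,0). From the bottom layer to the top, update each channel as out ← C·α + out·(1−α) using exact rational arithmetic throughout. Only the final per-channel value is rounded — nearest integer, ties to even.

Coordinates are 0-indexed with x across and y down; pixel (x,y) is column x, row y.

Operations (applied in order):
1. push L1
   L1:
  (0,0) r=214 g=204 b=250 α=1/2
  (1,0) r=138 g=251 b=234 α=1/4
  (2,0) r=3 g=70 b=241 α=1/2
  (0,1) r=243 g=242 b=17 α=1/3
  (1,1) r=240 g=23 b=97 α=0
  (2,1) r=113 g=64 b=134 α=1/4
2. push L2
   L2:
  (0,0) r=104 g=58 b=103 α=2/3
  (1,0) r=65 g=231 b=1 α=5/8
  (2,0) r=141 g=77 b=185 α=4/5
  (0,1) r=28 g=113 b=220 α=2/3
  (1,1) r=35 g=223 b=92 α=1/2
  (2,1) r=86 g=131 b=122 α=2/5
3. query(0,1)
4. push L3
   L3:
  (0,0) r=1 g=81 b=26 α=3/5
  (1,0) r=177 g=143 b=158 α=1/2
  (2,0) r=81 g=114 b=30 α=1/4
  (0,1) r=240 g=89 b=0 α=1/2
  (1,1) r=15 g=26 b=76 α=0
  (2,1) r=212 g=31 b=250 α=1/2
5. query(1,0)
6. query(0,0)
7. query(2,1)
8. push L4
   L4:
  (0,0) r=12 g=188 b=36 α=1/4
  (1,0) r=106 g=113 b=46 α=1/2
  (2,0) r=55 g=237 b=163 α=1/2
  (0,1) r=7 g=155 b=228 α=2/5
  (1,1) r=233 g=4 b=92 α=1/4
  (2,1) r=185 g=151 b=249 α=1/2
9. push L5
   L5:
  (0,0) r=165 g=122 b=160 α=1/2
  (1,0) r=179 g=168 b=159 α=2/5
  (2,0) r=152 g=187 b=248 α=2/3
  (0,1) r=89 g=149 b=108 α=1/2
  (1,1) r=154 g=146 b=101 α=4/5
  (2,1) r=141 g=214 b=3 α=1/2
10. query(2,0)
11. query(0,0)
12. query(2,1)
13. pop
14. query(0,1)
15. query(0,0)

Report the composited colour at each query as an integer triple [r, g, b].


at x=0,y=1 over L1,L2:
L1 α=1/3: [81, 242/3, 17/3]
L2 α=2/3: [137/3, 920/9, 1337/9]
= [46, 102, 149]

query (1,0) [L1,L2,L3] — begin 0,0,0
+L1 (α=1/4) → [69/2, 251/4, 117/2]
+L2 (α=5/8) → [857/16, 5373/32, 361/16]
+L3 (α=1/2) → [3689/32, 9949/64, 2889/32]
= [115, 155, 90]

query (0,0) [L1,L2,L3] — begin 0,0,0
+L1 (α=1/2) → [107, 102, 125]
+L2 (α=2/3) → [105, 218/3, 331/3]
+L3 (α=3/5) → [213/5, 233/3, 896/15]
rounded: [43, 78, 60]

at x=2,y=1 over L1,L2,L3:
+L1 (α=1/4) → [113/4, 16, 67/2]
+L2 (α=2/5) → [1027/20, 62, 689/10]
+L3 (α=1/2) → [5267/40, 93/2, 3189/20]
→ [132, 46, 159]

query (2,0) [L1,L2,L3,L4,L5] — begin 0,0,0
after L1 α=1/2: [3/2, 35, 241/2]
after L2 α=4/5: [1131/10, 343/5, 1721/10]
after L3 α=1/4: [4203/40, 1599/20, 5463/40]
after L4 α=1/2: [6403/80, 6339/40, 11983/80]
after L5 α=2/3: [10241/80, 21299/120, 17221/80]
= [128, 177, 215]

(0,0) stack=L1,L2,L3,L4,L5; from [0,0,0]:
+L1 (α=1/2) → [107, 102, 125]
+L2 (α=2/3) → [105, 218/3, 331/3]
+L3 (α=3/5) → [213/5, 233/3, 896/15]
+L4 (α=1/4) → [699/20, 421/4, 269/5]
+L5 (α=1/2) → [3999/40, 909/8, 1069/10]
→ [100, 114, 107]

(2,1) stack=L1,L2,L3,L4,L5; from [0,0,0]:
+L1 (α=1/4) → [113/4, 16, 67/2]
+L2 (α=2/5) → [1027/20, 62, 689/10]
+L3 (α=1/2) → [5267/40, 93/2, 3189/20]
+L4 (α=1/2) → [12667/80, 395/4, 8169/40]
+L5 (α=1/2) → [23947/160, 1251/8, 8289/80]
rounded: [150, 156, 104]

at x=0,y=1 over L1,L2,L3,L4:
+L1 (α=1/3) → [81, 242/3, 17/3]
+L2 (α=2/3) → [137/3, 920/9, 1337/9]
+L3 (α=1/2) → [857/6, 1721/18, 1337/18]
+L4 (α=2/5) → [177/2, 3581/30, 4073/30]
rounded: [88, 119, 136]

query (0,0) [L1,L2,L3,L4] — begin 0,0,0
L1 α=1/2: [107, 102, 125]
L2 α=2/3: [105, 218/3, 331/3]
L3 α=3/5: [213/5, 233/3, 896/15]
L4 α=1/4: [699/20, 421/4, 269/5]
= [35, 105, 54]


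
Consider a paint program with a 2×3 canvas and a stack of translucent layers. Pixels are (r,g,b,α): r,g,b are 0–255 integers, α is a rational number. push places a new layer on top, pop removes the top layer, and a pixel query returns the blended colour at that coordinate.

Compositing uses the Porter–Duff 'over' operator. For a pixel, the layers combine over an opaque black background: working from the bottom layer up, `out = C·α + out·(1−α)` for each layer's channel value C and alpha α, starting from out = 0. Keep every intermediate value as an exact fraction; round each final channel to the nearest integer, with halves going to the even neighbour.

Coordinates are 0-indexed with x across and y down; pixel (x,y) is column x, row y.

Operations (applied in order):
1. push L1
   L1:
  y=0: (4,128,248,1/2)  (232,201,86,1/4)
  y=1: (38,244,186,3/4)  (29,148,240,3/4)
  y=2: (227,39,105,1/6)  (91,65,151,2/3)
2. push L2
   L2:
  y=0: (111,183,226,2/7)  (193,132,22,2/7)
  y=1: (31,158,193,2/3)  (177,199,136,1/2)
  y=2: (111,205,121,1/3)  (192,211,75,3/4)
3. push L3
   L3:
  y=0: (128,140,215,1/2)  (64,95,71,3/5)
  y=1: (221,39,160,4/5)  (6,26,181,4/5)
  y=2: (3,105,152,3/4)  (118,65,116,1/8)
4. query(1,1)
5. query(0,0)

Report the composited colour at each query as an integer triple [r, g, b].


at x=1,y=1 over L1,L2,L3:
after L1 α=3/4: [87/4, 111, 180]
after L2 α=1/2: [795/8, 155, 158]
after L3 α=4/5: [987/40, 259/5, 882/5]
= [25, 52, 176]

query (0,0) [L1,L2,L3] — begin 0,0,0
L1 α=1/2: [2, 64, 124]
L2 α=2/7: [232/7, 98, 1072/7]
L3 α=1/2: [564/7, 119, 2577/14]
= [81, 119, 184]


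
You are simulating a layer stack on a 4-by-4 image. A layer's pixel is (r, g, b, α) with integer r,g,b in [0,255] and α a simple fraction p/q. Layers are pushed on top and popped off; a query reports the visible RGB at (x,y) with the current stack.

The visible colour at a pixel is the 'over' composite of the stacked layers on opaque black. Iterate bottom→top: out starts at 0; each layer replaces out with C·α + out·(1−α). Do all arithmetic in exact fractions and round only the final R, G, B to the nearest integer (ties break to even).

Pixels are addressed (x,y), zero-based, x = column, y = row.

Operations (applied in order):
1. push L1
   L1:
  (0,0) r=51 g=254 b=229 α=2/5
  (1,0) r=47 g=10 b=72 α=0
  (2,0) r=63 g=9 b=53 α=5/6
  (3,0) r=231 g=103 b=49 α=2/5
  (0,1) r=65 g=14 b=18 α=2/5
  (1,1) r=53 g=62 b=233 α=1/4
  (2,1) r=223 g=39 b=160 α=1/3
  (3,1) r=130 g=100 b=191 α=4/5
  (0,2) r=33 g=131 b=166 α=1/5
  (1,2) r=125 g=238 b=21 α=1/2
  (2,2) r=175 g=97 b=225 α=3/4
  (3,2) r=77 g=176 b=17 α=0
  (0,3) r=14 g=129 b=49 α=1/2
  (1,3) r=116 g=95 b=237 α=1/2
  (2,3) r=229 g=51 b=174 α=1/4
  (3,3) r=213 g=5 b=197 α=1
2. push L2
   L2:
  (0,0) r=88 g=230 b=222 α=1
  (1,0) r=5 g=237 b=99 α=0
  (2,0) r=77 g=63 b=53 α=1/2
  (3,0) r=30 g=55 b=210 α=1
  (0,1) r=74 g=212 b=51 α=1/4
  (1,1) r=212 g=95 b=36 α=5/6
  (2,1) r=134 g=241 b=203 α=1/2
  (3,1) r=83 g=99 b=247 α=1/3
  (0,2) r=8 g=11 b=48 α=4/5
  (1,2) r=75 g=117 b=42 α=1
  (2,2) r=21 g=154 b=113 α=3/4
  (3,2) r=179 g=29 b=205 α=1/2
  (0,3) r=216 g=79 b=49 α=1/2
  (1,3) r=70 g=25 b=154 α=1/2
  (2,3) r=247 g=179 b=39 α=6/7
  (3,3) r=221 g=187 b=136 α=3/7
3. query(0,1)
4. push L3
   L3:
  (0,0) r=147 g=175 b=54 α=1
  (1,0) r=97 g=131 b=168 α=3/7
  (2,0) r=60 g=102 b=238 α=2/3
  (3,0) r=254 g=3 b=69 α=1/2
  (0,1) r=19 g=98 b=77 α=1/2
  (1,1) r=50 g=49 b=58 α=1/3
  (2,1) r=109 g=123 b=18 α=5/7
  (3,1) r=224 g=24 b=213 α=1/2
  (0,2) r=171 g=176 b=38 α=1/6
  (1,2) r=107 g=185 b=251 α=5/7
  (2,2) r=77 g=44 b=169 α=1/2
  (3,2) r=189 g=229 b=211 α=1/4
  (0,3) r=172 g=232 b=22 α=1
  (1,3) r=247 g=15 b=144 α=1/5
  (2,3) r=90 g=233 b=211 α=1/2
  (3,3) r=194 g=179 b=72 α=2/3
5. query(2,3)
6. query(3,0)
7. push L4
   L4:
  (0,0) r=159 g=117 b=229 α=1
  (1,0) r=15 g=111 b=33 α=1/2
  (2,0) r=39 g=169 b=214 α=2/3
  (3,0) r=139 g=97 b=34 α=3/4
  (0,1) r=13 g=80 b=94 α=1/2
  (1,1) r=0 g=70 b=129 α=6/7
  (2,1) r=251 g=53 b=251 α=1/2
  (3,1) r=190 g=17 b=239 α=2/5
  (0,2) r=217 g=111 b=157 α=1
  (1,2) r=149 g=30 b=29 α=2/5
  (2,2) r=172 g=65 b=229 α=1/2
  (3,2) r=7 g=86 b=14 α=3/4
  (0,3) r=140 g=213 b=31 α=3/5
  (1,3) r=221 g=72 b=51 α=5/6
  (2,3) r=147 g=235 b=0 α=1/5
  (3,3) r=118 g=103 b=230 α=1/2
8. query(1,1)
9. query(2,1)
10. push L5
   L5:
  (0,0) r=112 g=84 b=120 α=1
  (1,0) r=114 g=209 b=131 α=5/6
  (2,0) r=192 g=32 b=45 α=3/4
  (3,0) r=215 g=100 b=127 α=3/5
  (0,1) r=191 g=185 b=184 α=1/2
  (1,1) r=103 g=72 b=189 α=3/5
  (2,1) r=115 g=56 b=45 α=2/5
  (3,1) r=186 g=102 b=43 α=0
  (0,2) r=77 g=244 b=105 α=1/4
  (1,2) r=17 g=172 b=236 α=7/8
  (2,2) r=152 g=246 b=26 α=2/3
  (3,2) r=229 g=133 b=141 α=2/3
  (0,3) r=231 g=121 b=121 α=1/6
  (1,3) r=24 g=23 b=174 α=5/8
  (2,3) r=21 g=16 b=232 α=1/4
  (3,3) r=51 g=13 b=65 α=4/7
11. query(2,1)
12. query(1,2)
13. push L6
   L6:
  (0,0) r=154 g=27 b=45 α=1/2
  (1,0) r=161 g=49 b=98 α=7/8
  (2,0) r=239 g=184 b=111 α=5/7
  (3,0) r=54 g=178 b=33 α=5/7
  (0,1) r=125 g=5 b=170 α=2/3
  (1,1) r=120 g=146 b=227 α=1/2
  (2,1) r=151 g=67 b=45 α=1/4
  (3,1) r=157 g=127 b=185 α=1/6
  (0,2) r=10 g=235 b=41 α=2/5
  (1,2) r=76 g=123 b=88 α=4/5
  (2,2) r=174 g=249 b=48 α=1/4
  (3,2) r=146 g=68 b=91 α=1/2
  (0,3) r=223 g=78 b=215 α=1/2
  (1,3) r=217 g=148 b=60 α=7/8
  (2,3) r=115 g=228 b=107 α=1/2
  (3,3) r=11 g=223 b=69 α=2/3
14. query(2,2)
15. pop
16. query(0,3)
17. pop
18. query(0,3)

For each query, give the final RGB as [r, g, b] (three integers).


at x=0,y=1 over L1,L2:
L1 α=2/5: [26, 28/5, 36/5]
L2 α=1/4: [38, 286/5, 363/20]
rounded: [38, 57, 18]

query (2,3) [L1,L2,L3] — begin 0,0,0
after L1 α=1/4: [229/4, 51/4, 87/2]
after L2 α=6/7: [6157/28, 621/4, 555/14]
after L3 α=1/2: [8677/56, 1553/8, 3509/28]
→ [155, 194, 125]

(3,0) stack=L1,L2,L3; from [0,0,0]:
+L1 (α=2/5) → [462/5, 206/5, 98/5]
+L2 (α=1) → [30, 55, 210]
+L3 (α=1/2) → [142, 29, 279/2]
rounded: [142, 29, 140]

query (1,1) [L1,L2,L3,L4] — begin 0,0,0
+L1 (α=1/4) → [53/4, 31/2, 233/4]
+L2 (α=5/6) → [1431/8, 327/4, 953/24]
+L3 (α=1/3) → [1631/12, 425/6, 1649/36]
+L4 (α=6/7) → [233/12, 2945/42, 29513/252]
→ [19, 70, 117]

query (2,1) [L1,L2,L3,L4] — begin 0,0,0
L1 α=1/3: [223/3, 13, 160/3]
L2 α=1/2: [625/6, 127, 769/6]
L3 α=5/7: [2260/21, 869/7, 1039/21]
L4 α=1/2: [7531/42, 620/7, 3155/21]
rounded: [179, 89, 150]

at x=2,y=1 over L1,L2,L3,L4,L5:
L1 α=1/3: [223/3, 13, 160/3]
L2 α=1/2: [625/6, 127, 769/6]
L3 α=5/7: [2260/21, 869/7, 1039/21]
L4 α=1/2: [7531/42, 620/7, 3155/21]
L5 α=2/5: [10751/70, 2644/35, 757/7]
rounded: [154, 76, 108]

query (1,2) [L1,L2,L3,L4,L5] — begin 0,0,0
+L1 (α=1/2) → [125/2, 119, 21/2]
+L2 (α=1) → [75, 117, 42]
+L3 (α=5/7) → [685/7, 1159/7, 1339/7]
+L4 (α=2/5) → [4141/35, 3897/35, 4423/35]
+L5 (α=7/8) → [4153/140, 46037/280, 62243/280]
→ [30, 164, 222]

(2,2) stack=L1,L2,L3,L4,L5,L6; from [0,0,0]:
+L1 (α=3/4) → [525/4, 291/4, 675/4]
+L2 (α=3/4) → [777/16, 2139/16, 2031/16]
+L3 (α=1/2) → [2009/32, 2843/32, 4735/32]
+L4 (α=1/2) → [7513/64, 4923/64, 12063/64]
+L5 (α=2/3) → [26969/192, 12137/64, 15391/192]
+L6 (α=1/4) → [38105/256, 52347/256, 18463/256]
rounded: [149, 204, 72]

query (0,3) [L1,L2,L3,L4,L5] — begin 0,0,0
+L1 (α=1/2) → [7, 129/2, 49/2]
+L2 (α=1/2) → [223/2, 287/4, 147/4]
+L3 (α=1) → [172, 232, 22]
+L4 (α=3/5) → [764/5, 1103/5, 137/5]
+L5 (α=1/6) → [995/6, 204, 43]
= [166, 204, 43]

(0,3) stack=L1,L2,L3,L4; from [0,0,0]:
L1 α=1/2: [7, 129/2, 49/2]
L2 α=1/2: [223/2, 287/4, 147/4]
L3 α=1: [172, 232, 22]
L4 α=3/5: [764/5, 1103/5, 137/5]
→ [153, 221, 27]


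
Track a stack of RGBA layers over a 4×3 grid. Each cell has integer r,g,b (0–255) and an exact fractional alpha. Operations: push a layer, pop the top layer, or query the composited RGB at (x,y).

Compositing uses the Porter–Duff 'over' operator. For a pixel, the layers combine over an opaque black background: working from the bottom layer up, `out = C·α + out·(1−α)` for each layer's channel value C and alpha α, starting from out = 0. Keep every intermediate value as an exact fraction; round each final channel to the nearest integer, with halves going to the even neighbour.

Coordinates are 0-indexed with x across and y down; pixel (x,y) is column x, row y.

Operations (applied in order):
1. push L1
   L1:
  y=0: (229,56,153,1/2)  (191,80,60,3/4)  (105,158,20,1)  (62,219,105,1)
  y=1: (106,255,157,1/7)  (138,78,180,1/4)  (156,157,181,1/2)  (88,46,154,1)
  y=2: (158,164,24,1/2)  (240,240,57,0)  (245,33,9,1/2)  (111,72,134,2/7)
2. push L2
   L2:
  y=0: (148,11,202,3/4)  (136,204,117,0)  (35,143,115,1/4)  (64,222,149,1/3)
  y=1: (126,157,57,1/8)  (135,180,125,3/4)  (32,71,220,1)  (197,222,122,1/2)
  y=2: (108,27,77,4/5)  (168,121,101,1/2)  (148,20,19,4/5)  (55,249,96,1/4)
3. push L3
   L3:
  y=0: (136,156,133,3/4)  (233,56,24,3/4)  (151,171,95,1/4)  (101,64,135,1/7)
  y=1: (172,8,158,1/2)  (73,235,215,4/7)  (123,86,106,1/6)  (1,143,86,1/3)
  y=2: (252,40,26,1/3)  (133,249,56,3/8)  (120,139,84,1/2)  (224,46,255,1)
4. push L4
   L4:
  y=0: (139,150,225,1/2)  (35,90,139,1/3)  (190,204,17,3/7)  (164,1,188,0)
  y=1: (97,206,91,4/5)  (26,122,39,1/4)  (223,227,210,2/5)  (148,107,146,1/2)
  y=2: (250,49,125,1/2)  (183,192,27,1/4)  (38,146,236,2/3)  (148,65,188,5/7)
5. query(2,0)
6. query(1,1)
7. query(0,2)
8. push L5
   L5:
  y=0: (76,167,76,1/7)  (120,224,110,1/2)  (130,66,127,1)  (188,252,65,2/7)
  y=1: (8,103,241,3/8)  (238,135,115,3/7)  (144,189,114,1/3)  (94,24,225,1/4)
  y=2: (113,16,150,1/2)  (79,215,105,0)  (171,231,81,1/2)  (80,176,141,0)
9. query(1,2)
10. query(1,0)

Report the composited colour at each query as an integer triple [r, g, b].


query (2,0) [L1,L2,L3,L4] — begin 0,0,0
L1 α=1: [105, 158, 20]
L2 α=1/4: [175/2, 617/4, 175/4]
L3 α=1/4: [827/8, 2535/16, 905/16]
L4 α=3/7: [281/2, 4983/28, 1109/28]
= [140, 178, 40]

at x=1,y=1 over L1,L2,L3,L4:
+L1 (α=1/4) → [69/2, 39/2, 45]
+L2 (α=3/4) → [879/8, 1119/8, 105]
+L3 (α=4/7) → [4973/56, 10877/56, 1175/7]
+L4 (α=1/4) → [16375/224, 39463/224, 1899/14]
rounded: [73, 176, 136]

query (0,2) [L1,L2,L3,L4] — begin 0,0,0
after L1 α=1/2: [79, 82, 12]
after L2 α=4/5: [511/5, 38, 64]
after L3 α=1/3: [2282/15, 116/3, 154/3]
after L4 α=1/2: [3016/15, 263/6, 529/6]
rounded: [201, 44, 88]

query (1,2) [L1,L2,L3,L4,L5] — begin 0,0,0
+L1 (α=0) → [0, 0, 0]
+L2 (α=1/2) → [84, 121/2, 101/2]
+L3 (α=3/8) → [819/8, 2099/16, 841/16]
+L4 (α=1/4) → [3921/32, 9369/64, 2955/64]
+L5 (α=0) → [3921/32, 9369/64, 2955/64]
= [123, 146, 46]

at x=1,y=0 over L1,L2,L3,L4,L5:
L1 α=3/4: [573/4, 60, 45]
L2 α=0: [573/4, 60, 45]
L3 α=3/4: [3369/16, 57, 117/4]
L4 α=1/3: [3649/24, 68, 395/6]
L5 α=1/2: [6529/48, 146, 1055/12]
rounded: [136, 146, 88]


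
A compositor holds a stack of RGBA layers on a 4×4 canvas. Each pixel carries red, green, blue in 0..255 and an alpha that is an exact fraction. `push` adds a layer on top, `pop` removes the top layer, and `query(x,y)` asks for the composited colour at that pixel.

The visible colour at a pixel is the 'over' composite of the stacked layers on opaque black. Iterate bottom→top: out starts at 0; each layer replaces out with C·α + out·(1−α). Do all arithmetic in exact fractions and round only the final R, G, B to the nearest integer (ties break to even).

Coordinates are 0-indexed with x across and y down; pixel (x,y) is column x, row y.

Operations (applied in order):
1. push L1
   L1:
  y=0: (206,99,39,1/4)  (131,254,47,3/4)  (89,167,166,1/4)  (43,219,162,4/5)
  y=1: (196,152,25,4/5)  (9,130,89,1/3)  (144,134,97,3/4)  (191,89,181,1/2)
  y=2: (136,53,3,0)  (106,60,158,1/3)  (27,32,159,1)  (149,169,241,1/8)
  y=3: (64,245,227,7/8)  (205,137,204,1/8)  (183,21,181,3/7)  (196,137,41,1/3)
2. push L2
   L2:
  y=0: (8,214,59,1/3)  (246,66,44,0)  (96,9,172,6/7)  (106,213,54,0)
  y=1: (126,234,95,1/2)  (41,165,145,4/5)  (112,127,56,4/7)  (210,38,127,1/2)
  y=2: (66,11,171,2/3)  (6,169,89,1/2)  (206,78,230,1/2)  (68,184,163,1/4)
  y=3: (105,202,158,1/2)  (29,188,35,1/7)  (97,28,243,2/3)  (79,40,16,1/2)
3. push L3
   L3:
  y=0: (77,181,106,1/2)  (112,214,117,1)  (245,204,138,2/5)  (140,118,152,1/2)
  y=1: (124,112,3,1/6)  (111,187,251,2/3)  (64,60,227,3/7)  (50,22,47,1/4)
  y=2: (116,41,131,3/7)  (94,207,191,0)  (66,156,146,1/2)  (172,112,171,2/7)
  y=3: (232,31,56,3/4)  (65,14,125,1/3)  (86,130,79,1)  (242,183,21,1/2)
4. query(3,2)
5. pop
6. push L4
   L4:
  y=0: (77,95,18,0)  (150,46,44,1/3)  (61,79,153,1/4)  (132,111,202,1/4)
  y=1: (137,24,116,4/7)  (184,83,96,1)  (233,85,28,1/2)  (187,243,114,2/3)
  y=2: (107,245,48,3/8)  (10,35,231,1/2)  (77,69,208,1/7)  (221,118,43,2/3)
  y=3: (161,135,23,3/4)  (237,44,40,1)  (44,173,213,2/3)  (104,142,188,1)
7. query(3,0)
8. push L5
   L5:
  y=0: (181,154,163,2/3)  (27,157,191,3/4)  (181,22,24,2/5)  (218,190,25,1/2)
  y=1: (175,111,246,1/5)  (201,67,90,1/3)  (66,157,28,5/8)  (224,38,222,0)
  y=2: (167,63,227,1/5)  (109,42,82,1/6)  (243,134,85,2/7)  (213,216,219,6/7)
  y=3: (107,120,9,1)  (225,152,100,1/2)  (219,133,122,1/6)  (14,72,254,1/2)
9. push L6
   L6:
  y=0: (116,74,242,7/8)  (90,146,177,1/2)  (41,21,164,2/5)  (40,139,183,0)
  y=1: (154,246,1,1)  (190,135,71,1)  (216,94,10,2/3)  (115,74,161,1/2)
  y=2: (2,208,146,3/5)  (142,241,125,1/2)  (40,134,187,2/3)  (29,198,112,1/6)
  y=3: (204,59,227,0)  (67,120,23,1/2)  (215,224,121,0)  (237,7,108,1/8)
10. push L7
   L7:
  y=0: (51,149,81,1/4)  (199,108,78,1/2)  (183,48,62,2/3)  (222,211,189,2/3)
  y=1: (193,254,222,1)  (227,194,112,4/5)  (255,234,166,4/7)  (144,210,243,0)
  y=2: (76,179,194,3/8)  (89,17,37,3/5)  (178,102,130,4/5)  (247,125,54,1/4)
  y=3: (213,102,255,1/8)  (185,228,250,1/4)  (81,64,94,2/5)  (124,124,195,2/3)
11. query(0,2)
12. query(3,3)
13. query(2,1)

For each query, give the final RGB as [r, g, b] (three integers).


query (3,2) [L1,L2,L3] — begin 0,0,0
after L1 α=1/8: [149/8, 169/8, 241/8]
after L2 α=1/4: [991/32, 1979/32, 2027/32]
after L3 α=2/7: [15963/224, 17063/224, 21079/224]
rounded: [71, 76, 94]

query (3,0) [L1,L2,L4] — begin 0,0,0
after L1 α=4/5: [172/5, 876/5, 648/5]
after L2 α=0: [172/5, 876/5, 648/5]
after L4 α=1/4: [294/5, 3183/20, 1477/10]
→ [59, 159, 148]

at x=0,y=2 over L1,L2,L4,L5,L6,L7:
+L1 (α=0) → [0, 0, 0]
+L2 (α=2/3) → [44, 22/3, 114]
+L4 (α=3/8) → [541/8, 2315/24, 357/4]
+L5 (α=1/5) → [175/2, 2693/30, 584/5]
+L6 (α=3/5) → [181/5, 12053/75, 3358/25]
+L7 (α=3/8) → [409/8, 5027/30, 1567/10]
= [51, 168, 157]

(3,3) stack=L1,L2,L4,L5,L6,L7; from [0,0,0]:
+L1 (α=1/3) → [196/3, 137/3, 41/3]
+L2 (α=1/2) → [433/6, 257/6, 89/6]
+L4 (α=1) → [104, 142, 188]
+L5 (α=1/2) → [59, 107, 221]
+L6 (α=1/8) → [325/4, 189/2, 1655/8]
+L7 (α=2/3) → [439/4, 685/6, 4775/24]
rounded: [110, 114, 199]

at x=2,y=1 over L1,L2,L4,L5,L6,L7:
L1 α=3/4: [108, 201/2, 291/4]
L2 α=4/7: [772/7, 1619/14, 1769/28]
L4 α=1/2: [2403/14, 2809/28, 2553/56]
L5 α=5/8: [11829/112, 30407/224, 15499/448]
L6 α=2/3: [20071/112, 24173/224, 8153/448]
L7 α=4/7: [174453/784, 282183/1568, 321931/3136]
→ [223, 180, 103]


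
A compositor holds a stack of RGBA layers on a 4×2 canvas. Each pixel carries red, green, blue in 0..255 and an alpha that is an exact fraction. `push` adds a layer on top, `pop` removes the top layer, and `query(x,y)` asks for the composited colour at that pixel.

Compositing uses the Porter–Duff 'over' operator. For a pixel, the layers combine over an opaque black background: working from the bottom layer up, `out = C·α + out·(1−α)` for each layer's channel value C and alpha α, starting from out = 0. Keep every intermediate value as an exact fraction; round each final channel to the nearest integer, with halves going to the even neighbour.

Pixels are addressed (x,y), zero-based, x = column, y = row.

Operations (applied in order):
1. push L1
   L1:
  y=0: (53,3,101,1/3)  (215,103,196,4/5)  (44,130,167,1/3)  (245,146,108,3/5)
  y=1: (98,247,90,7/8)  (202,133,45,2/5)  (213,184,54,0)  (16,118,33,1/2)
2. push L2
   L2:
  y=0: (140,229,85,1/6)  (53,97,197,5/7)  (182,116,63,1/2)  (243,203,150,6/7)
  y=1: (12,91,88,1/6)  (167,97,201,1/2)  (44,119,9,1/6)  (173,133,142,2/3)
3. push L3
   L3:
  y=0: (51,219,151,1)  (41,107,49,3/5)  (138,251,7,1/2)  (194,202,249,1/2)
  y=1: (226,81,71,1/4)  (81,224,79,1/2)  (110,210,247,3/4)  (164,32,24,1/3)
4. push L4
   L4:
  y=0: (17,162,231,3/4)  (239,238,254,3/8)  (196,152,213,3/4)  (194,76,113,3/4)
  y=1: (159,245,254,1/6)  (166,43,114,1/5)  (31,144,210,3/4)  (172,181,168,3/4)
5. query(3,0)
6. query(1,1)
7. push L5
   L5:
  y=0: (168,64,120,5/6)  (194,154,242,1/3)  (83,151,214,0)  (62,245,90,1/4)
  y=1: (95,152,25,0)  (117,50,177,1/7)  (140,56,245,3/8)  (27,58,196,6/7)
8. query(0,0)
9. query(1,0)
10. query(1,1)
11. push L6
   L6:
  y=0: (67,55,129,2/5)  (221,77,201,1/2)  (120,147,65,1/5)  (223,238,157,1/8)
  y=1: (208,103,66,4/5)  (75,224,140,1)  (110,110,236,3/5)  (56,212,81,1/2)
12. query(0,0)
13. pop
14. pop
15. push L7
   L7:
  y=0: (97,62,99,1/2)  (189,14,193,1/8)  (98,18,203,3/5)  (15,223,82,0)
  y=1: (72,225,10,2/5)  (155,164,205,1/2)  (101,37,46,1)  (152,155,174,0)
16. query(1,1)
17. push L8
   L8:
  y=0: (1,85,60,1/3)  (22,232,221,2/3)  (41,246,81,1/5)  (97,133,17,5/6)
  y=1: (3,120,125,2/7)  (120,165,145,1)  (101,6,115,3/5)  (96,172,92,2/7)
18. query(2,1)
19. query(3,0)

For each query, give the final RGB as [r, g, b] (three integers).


at x=3,y=0 over L1,L2,L3,L4:
after L1 α=3/5: [147, 438/5, 324/5]
after L2 α=6/7: [1605/7, 6528/35, 4824/35]
after L3 α=1/2: [2963/14, 6799/35, 13539/70]
after L4 α=3/4: [11111/56, 14779/140, 37269/280]
→ [198, 106, 133]

(1,1) stack=L1,L2,L3,L4; from [0,0,0]:
after L1 α=2/5: [404/5, 266/5, 18]
after L2 α=1/2: [1239/10, 751/10, 219/2]
after L3 α=1/2: [2049/20, 2991/20, 377/4]
after L4 α=1/5: [2879/25, 3206/25, 491/5]
rounded: [115, 128, 98]

query (0,0) [L1,L2,L3,L4,L5] — begin 0,0,0
L1 α=1/3: [53/3, 1, 101/3]
L2 α=1/6: [685/18, 39, 380/9]
L3 α=1: [51, 219, 151]
L4 α=3/4: [51/2, 705/4, 211]
L5 α=5/6: [577/4, 1985/24, 811/6]
= [144, 83, 135]

(1,0) stack=L1,L2,L3,L4,L5; from [0,0,0]:
+L1 (α=4/5) → [172, 412/5, 784/5]
+L2 (α=5/7) → [87, 3249/35, 6493/35]
+L3 (α=3/5) → [297/5, 17733/175, 18131/175]
+L4 (α=3/8) → [507/4, 42723/280, 44801/280]
+L5 (α=1/3) → [895/6, 64283/420, 26227/140]
= [149, 153, 187]

query (1,1) [L1,L2,L3,L4,L5] — begin 0,0,0
after L1 α=2/5: [404/5, 266/5, 18]
after L2 α=1/2: [1239/10, 751/10, 219/2]
after L3 α=1/2: [2049/20, 2991/20, 377/4]
after L4 α=1/5: [2879/25, 3206/25, 491/5]
after L5 α=1/7: [20199/175, 20486/175, 3831/35]
= [115, 117, 109]

(0,0) stack=L1,L2,L3,L4,L5,L6; from [0,0,0]:
L1 α=1/3: [53/3, 1, 101/3]
L2 α=1/6: [685/18, 39, 380/9]
L3 α=1: [51, 219, 151]
L4 α=3/4: [51/2, 705/4, 211]
L5 α=5/6: [577/4, 1985/24, 811/6]
L6 α=2/5: [2267/20, 573/8, 1327/10]
= [113, 72, 133]

at x=1,y=1 over L1,L2,L3,L4,L7:
+L1 (α=2/5) → [404/5, 266/5, 18]
+L2 (α=1/2) → [1239/10, 751/10, 219/2]
+L3 (α=1/2) → [2049/20, 2991/20, 377/4]
+L4 (α=1/5) → [2879/25, 3206/25, 491/5]
+L7 (α=1/2) → [3377/25, 3653/25, 758/5]
= [135, 146, 152]

at x=2,y=1 over L1,L2,L3,L4,L7,L8:
after L1 α=0: [0, 0, 0]
after L2 α=1/6: [22/3, 119/6, 3/2]
after L3 α=3/4: [253/3, 3899/24, 1485/8]
after L4 α=3/4: [133/3, 14267/96, 6525/32]
after L7 α=1: [101, 37, 46]
after L8 α=3/5: [101, 92/5, 437/5]
rounded: [101, 18, 87]

at x=3,y=0 over L1,L2,L3,L4,L7,L8:
after L1 α=3/5: [147, 438/5, 324/5]
after L2 α=6/7: [1605/7, 6528/35, 4824/35]
after L3 α=1/2: [2963/14, 6799/35, 13539/70]
after L4 α=3/4: [11111/56, 14779/140, 37269/280]
after L7 α=0: [11111/56, 14779/140, 37269/280]
after L8 α=5/6: [12757/112, 107879/840, 61069/1680]
rounded: [114, 128, 36]


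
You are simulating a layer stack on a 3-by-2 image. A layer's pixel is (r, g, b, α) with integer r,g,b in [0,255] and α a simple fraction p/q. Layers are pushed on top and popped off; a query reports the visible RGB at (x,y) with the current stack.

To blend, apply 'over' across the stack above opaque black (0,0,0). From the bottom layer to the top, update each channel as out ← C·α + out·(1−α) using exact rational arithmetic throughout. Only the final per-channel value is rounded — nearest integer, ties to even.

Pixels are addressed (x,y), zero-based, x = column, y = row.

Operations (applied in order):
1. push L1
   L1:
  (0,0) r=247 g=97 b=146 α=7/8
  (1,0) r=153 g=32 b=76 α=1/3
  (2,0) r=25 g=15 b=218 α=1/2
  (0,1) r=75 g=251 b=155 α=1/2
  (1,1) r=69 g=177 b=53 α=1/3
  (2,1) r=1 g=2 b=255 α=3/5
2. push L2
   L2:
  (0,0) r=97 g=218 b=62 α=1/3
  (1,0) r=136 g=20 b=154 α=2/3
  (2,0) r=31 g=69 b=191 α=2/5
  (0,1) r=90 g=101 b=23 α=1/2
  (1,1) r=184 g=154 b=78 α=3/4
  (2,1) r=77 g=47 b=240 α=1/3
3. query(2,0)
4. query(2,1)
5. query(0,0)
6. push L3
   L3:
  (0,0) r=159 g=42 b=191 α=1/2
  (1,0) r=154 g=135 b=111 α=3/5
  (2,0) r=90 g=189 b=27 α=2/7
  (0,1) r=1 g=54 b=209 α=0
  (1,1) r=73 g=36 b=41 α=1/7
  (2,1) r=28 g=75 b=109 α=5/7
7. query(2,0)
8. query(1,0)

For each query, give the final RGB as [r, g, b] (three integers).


query (2,0) [L1,L2] — begin 0,0,0
+L1 (α=1/2) → [25/2, 15/2, 109]
+L2 (α=2/5) → [199/10, 321/10, 709/5]
= [20, 32, 142]

query (2,1) [L1,L2] — begin 0,0,0
after L1 α=3/5: [3/5, 6/5, 153]
after L2 α=1/3: [391/15, 247/15, 182]
→ [26, 16, 182]

query (0,0) [L1,L2] — begin 0,0,0
after L1 α=7/8: [1729/8, 679/8, 511/4]
after L2 α=1/3: [2117/12, 517/4, 635/6]
rounded: [176, 129, 106]

at x=2,y=0 over L1,L2,L3:
after L1 α=1/2: [25/2, 15/2, 109]
after L2 α=2/5: [199/10, 321/10, 709/5]
after L3 α=2/7: [559/14, 1077/14, 109]
→ [40, 77, 109]

(1,0) stack=L1,L2,L3; from [0,0,0]:
after L1 α=1/3: [51, 32/3, 76/3]
after L2 α=2/3: [323/3, 152/9, 1000/9]
after L3 α=3/5: [2032/15, 3949/45, 4997/45]
= [135, 88, 111]


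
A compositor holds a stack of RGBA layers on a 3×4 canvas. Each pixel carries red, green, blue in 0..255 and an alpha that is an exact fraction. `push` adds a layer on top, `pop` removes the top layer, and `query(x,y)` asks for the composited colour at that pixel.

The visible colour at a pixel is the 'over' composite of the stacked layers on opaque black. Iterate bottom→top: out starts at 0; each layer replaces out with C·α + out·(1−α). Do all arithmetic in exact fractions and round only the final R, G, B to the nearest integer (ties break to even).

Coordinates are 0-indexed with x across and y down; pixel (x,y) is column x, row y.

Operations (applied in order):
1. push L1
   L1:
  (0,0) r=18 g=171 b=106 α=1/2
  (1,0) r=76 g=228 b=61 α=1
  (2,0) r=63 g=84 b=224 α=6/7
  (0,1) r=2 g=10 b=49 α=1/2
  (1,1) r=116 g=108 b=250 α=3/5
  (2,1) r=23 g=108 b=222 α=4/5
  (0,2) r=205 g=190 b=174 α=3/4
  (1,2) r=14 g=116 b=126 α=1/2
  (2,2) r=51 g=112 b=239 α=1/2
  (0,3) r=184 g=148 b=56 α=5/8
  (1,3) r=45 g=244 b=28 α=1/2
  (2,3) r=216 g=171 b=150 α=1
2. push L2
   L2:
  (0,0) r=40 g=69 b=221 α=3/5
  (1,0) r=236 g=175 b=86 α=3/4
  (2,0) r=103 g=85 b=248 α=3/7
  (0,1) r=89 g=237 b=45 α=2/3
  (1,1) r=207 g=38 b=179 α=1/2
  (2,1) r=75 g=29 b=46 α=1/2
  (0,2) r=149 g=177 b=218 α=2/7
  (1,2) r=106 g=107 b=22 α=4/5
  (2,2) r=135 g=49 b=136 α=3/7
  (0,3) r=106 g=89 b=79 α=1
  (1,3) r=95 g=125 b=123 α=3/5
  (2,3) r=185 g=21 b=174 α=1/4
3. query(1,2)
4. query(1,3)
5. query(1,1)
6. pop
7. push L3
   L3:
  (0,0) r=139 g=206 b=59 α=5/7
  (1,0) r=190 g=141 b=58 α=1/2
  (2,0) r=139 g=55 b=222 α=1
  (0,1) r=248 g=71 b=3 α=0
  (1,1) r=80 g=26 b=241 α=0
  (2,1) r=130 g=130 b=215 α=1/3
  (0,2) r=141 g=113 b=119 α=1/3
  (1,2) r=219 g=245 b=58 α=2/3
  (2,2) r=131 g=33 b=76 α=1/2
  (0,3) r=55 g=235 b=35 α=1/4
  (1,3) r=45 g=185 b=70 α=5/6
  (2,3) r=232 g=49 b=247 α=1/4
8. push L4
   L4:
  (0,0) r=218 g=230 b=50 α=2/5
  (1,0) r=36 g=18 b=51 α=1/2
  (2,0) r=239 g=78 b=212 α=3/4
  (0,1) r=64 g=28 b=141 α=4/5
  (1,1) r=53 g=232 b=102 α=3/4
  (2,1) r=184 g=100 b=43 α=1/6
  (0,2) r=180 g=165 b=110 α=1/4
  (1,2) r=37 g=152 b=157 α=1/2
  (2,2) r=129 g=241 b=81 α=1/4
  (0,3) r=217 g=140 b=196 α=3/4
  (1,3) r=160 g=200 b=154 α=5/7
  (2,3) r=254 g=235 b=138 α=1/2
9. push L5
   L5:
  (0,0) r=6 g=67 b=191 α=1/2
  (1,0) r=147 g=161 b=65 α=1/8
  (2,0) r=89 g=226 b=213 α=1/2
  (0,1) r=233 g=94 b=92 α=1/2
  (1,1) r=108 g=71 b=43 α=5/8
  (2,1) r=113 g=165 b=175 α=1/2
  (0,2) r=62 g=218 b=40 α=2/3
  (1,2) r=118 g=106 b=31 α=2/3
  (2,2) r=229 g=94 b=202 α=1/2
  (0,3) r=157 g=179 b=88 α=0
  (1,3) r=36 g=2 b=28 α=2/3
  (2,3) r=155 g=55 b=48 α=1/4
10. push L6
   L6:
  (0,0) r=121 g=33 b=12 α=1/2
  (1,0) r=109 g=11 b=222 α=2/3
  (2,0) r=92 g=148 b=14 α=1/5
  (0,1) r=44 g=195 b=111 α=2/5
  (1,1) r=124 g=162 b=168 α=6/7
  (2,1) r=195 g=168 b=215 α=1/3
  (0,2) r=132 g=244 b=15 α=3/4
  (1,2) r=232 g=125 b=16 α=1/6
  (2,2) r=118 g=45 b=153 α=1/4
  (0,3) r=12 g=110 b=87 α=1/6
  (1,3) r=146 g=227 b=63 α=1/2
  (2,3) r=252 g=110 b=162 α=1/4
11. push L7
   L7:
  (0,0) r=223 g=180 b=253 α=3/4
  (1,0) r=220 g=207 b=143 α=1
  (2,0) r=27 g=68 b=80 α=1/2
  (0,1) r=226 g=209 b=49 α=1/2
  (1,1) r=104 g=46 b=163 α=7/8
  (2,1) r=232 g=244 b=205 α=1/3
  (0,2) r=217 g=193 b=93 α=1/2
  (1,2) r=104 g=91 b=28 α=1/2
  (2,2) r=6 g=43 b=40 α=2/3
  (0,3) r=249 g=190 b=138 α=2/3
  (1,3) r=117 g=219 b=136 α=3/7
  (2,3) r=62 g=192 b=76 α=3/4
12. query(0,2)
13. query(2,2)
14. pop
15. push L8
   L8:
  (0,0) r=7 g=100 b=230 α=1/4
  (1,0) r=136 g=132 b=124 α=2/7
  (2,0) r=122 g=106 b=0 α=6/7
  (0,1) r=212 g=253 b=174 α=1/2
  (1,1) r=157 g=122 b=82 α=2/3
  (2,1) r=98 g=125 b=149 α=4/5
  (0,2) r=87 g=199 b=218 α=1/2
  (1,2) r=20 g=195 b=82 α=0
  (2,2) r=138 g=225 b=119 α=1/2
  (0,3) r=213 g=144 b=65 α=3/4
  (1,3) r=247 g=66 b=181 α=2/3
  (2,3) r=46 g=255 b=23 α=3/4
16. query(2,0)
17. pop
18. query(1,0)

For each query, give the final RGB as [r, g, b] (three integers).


(1,2) stack=L1,L2; from [0,0,0]:
after L1 α=1/2: [7, 58, 63]
after L2 α=4/5: [431/5, 486/5, 151/5]
rounded: [86, 97, 30]

(1,3) stack=L1,L2; from [0,0,0]:
+L1 (α=1/2) → [45/2, 122, 14]
+L2 (α=3/5) → [66, 619/5, 397/5]
→ [66, 124, 79]

(1,1) stack=L1,L2; from [0,0,0]:
L1 α=3/5: [348/5, 324/5, 150]
L2 α=1/2: [1383/10, 257/5, 329/2]
= [138, 51, 164]

(0,2) stack=L1,L3,L4,L5,L6,L7; from [0,0,0]:
+L1 (α=3/4) → [615/4, 285/2, 261/2]
+L3 (α=1/3) → [299/2, 398/3, 380/3]
+L4 (α=1/4) → [1257/8, 563/4, 245/2]
+L5 (α=2/3) → [2249/24, 769/4, 135/2]
+L6 (α=3/4) → [11753/96, 3697/16, 225/8]
+L7 (α=1/2) → [32585/192, 6785/32, 969/16]
→ [170, 212, 61]

at x=2,y=2 over L1,L3,L4,L5,L6,L7:
after L1 α=1/2: [51/2, 56, 239/2]
after L3 α=1/2: [313/4, 89/2, 391/4]
after L4 α=1/4: [1455/16, 749/8, 1497/16]
after L5 α=1/2: [5119/32, 1501/16, 4729/32]
after L6 α=1/4: [19133/128, 5223/64, 19083/128]
after L7 α=2/3: [20669/384, 10727/192, 29323/384]
→ [54, 56, 76]

(2,0) stack=L1,L3,L4,L5,L6,L8; from [0,0,0]:
L1 α=6/7: [54, 72, 192]
L3 α=1: [139, 55, 222]
L4 α=3/4: [214, 289/4, 429/2]
L5 α=1/2: [303/2, 1193/8, 855/4]
L6 α=1/5: [698/5, 1489/10, 869/5]
L8 α=6/7: [4358/35, 7849/70, 869/35]
= [125, 112, 25]

(1,0) stack=L1,L3,L4,L5,L6; from [0,0,0]:
+L1 (α=1) → [76, 228, 61]
+L3 (α=1/2) → [133, 369/2, 119/2]
+L4 (α=1/2) → [169/2, 405/4, 221/4]
+L5 (α=1/8) → [1477/16, 3479/32, 1807/32]
+L6 (α=2/3) → [1655/16, 4183/96, 16015/96]
rounded: [103, 44, 167]


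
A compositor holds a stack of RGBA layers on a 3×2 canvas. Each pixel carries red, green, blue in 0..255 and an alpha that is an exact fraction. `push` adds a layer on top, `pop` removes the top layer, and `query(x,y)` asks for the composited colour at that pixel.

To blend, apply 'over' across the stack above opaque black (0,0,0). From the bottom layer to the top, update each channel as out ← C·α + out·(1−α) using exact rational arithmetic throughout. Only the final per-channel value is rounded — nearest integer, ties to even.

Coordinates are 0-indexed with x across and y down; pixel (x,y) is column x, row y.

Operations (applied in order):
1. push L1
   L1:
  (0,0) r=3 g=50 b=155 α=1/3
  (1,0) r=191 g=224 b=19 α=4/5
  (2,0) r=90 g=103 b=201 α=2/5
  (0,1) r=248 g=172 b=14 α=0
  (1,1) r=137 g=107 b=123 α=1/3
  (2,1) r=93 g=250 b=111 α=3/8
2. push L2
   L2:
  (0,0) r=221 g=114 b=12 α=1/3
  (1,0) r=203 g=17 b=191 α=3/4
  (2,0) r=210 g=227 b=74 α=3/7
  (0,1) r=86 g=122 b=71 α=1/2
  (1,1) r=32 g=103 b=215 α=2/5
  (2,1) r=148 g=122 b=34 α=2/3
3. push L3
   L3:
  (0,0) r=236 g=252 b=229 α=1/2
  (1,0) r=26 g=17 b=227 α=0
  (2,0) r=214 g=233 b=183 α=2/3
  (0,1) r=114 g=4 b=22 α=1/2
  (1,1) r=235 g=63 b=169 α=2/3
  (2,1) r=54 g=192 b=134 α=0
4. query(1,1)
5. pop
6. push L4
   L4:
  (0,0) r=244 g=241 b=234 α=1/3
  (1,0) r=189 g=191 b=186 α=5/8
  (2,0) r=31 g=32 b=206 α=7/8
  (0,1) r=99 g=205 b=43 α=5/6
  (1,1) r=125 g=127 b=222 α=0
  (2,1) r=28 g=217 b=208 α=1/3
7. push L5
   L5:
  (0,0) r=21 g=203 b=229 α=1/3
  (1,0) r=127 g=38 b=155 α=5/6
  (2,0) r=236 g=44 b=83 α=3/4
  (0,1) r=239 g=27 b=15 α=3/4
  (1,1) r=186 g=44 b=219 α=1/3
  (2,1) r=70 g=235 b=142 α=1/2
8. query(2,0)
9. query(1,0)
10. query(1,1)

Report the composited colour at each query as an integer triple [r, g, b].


at x=1,y=1 over L1,L2,L3:
L1 α=1/3: [137/3, 107/3, 41]
L2 α=2/5: [201/5, 313/5, 553/5]
L3 α=2/3: [2551/15, 943/15, 2243/15]
= [170, 63, 150]

query (2,0) [L1,L2,L4,L5] — begin 0,0,0
L1 α=2/5: [36, 206/5, 402/5]
L2 α=3/7: [774/7, 4229/35, 2718/35]
L4 α=7/8: [2293/56, 12069/280, 13297/70]
L5 α=3/4: [41941/224, 49029/1120, 30727/280]
= [187, 44, 110]

query (1,0) [L1,L2,L4,L5] — begin 0,0,0
+L1 (α=4/5) → [764/5, 896/5, 76/5]
+L2 (α=3/4) → [3809/20, 1151/20, 2941/20]
+L4 (α=5/8) → [30327/160, 22553/160, 27423/160]
+L5 (α=5/6) → [131927/960, 17651/320, 151423/960]
→ [137, 55, 158]

at x=1,y=1 over L1,L2,L4,L5:
after L1 α=1/3: [137/3, 107/3, 41]
after L2 α=2/5: [201/5, 313/5, 553/5]
after L4 α=0: [201/5, 313/5, 553/5]
after L5 α=1/3: [444/5, 282/5, 2201/15]
rounded: [89, 56, 147]
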